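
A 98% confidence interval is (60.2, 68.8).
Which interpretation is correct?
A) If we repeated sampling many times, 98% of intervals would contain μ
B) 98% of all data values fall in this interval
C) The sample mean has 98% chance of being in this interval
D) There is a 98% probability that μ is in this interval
A

A) Correct — this is the frequentist long-run coverage interpretation.
B) Wrong — a CI is about the parameter μ, not individual data values.
C) Wrong — x̄ is observed and sits in the interval by construction.
D) Wrong — μ is fixed; the randomness lives in the interval, not in μ.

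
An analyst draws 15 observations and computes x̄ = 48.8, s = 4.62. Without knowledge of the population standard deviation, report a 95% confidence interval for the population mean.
(46.24, 51.36)

t-interval (σ unknown):
df = n - 1 = 14
t* = 2.145 for 95% confidence

Margin of error = t* · s/√n = 2.145 · 4.62/√15 = 2.56

CI: (46.24, 51.36)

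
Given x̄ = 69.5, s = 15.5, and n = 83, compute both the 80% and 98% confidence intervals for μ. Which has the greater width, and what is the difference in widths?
98% CI is wider by 3.67

df = 82
80% CI: t* = 1.292, (67.30, 71.70), width = 2 · t* · s/√n = 4.40
98% CI: t* = 2.373, (65.46, 73.54), width = 2 · t* · s/√n = 8.07

The 98% CI is wider by 8.07 - 4.40 = 3.67.
Higher confidence requires a wider interval.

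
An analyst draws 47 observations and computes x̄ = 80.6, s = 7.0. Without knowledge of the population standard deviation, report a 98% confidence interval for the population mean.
(78.14, 83.06)

t-interval (σ unknown):
df = n - 1 = 46
t* = 2.410 for 98% confidence

Margin of error = t* · s/√n = 2.410 · 7.0/√47 = 2.46

CI: (78.14, 83.06)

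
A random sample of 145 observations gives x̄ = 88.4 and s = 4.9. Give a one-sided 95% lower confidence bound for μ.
μ ≥ 87.73

Lower bound (one-sided):
t* = 1.656 (one-sided for 95%)
Lower bound = x̄ - t* · s/√n = 88.4 - 1.656 · 4.9/√145 = 87.73

We are 95% confident that μ ≥ 87.73.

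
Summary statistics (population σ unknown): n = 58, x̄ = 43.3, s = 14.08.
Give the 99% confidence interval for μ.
(38.37, 48.23)

t-interval (σ unknown):
df = n - 1 = 57
t* = 2.665 for 99% confidence

Margin of error = t* · s/√n = 2.665 · 14.08/√58 = 4.93

CI: (38.37, 48.23)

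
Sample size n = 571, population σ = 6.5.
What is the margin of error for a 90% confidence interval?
Margin of error = 0.45

Margin of error = z* · σ/√n
= 1.645 · 6.5/√571
= 1.645 · 6.5/23.8956
= 0.45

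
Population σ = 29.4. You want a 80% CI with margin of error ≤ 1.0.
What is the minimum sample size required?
n ≥ 1421

For margin E ≤ 1.0:
n ≥ (z* · σ / E)²
n ≥ (1.282 · 29.4 / 1.0)²
n ≥ 1420.60

Minimum n = 1421 (rounding up)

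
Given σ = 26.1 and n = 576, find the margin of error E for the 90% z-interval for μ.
Margin of error = 1.79

Margin of error = z* · σ/√n
= 1.645 · 26.1/√576
= 1.645 · 26.1/24.0000
= 1.79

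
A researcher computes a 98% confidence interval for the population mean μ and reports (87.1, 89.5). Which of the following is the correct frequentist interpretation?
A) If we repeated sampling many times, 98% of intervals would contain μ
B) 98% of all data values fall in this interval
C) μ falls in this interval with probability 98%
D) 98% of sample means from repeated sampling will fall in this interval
A

A) Correct — this is the frequentist long-run coverage interpretation.
B) Wrong — a CI is about the parameter μ, not individual data values.
C) Wrong — μ is fixed; the randomness lives in the interval, not in μ.
D) Wrong — coverage applies to intervals containing μ, not to future x̄ values.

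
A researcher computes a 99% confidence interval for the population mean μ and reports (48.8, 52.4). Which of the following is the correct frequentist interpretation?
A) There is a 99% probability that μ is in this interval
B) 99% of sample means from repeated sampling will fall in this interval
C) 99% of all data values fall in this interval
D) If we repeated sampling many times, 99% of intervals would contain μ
D

A) Wrong — μ is fixed; the randomness lives in the interval, not in μ.
B) Wrong — coverage applies to intervals containing μ, not to future x̄ values.
C) Wrong — a CI is about the parameter μ, not individual data values.
D) Correct — this is the frequentist long-run coverage interpretation.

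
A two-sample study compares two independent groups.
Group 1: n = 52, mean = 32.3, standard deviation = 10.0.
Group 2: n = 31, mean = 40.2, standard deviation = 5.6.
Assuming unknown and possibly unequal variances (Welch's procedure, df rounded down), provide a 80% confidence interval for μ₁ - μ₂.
(-10.11, -5.69)

Difference: x̄₁ - x̄₂ = -7.90
SE = √(s₁²/n₁ + s₂²/n₂) = √(10.0²/52 + 5.6²/31) = 1.7131
df = 80.77 → 80 (Welch–Satterthwaite, rounded down)
t* = 1.292

CI: -7.90 ± 1.292 · 1.7131 = -7.90 ± 2.21 = (-10.11, -5.69)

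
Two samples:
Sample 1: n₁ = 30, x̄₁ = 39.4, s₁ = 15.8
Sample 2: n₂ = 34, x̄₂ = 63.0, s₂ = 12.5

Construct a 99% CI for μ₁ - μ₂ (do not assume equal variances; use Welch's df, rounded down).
(-33.19, -14.01)

Difference: x̄₁ - x̄₂ = -23.60
SE = √(s₁²/n₁ + s₂²/n₂) = √(15.8²/30 + 12.5²/34) = 3.5940
df = 55.11 → 55 (Welch–Satterthwaite, rounded down)
t* = 2.668

CI: -23.60 ± 2.668 · 3.5940 = -23.60 ± 9.59 = (-33.19, -14.01)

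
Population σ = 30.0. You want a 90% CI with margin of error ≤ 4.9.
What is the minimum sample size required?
n ≥ 102

For margin E ≤ 4.9:
n ≥ (z* · σ / E)²
n ≥ (1.645 · 30.0 / 4.9)²
n ≥ 101.43

Minimum n = 102 (rounding up)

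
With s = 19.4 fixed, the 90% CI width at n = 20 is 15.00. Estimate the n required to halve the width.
n ≈ 80

CI width ∝ 1/√n
To reduce width by factor 2, need √n to grow by 2 → need 2² = 4 times as many samples.

Current: n = 20, width = 15.00
New: n = 80, width ≈ 7.22

Width reduced by factor of 15.00/7.22 = 2.08.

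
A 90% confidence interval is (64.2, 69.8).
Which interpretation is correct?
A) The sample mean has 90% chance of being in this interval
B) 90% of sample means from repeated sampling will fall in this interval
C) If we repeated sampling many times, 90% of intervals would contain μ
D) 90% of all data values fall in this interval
C

A) Wrong — x̄ is observed and sits in the interval by construction.
B) Wrong — coverage applies to intervals containing μ, not to future x̄ values.
C) Correct — this is the frequentist long-run coverage interpretation.
D) Wrong — a CI is about the parameter μ, not individual data values.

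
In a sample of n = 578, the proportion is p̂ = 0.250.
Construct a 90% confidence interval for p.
(0.220, 0.280)

Proportion CI:
SE = √(p̂(1-p̂)/n) = √(0.250 · 0.750 / 578) = 0.01801

z* = 1.645
Margin = z* · SE = 1.645 · 0.01801 = 0.0296

CI: 0.250 ± 0.0296 = (0.220, 0.280)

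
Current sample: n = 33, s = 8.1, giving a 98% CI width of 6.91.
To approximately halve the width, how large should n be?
n ≈ 132

CI width ∝ 1/√n
To reduce width by factor 2, need √n to grow by 2 → need 2² = 4 times as many samples.

Current: n = 33, width = 6.91
New: n = 132, width ≈ 3.32

Width reduced by factor of 6.91/3.32 = 2.08.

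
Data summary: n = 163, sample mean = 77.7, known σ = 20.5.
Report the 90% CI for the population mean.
(75.06, 80.34)

z-interval (σ known):
z* = 1.645 for 90% confidence

Margin of error = z* · σ/√n = 1.645 · 20.5/√163 = 2.64

CI: (77.7 - 2.64, 77.7 + 2.64) = (75.06, 80.34)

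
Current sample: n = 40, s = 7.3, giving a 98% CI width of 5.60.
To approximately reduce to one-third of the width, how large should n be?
n ≈ 360

CI width ∝ 1/√n
To reduce width by factor 3, need √n to grow by 3 → need 3² = 9 times as many samples.

Current: n = 40, width = 5.60
New: n = 360, width ≈ 1.80

Width reduced by factor of 5.60/1.80 = 3.11.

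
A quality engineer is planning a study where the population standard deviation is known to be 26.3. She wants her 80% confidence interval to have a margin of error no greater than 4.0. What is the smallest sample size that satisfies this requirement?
n ≥ 72

For margin E ≤ 4.0:
n ≥ (z* · σ / E)²
n ≥ (1.282 · 26.3 / 4.0)²
n ≥ 71.05

Minimum n = 72 (rounding up)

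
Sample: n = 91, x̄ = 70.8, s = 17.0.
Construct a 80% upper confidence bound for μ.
μ ≤ 72.31

Upper bound (one-sided):
t* = 0.846 (one-sided for 80%)
Upper bound = x̄ + t* · s/√n = 70.8 + 0.846 · 17.0/√91 = 72.31

We are 80% confident that μ ≤ 72.31.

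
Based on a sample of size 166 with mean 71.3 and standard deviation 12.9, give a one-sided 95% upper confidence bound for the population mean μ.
μ ≤ 72.96

Upper bound (one-sided):
t* = 1.654 (one-sided for 95%)
Upper bound = x̄ + t* · s/√n = 71.3 + 1.654 · 12.9/√166 = 72.96

We are 95% confident that μ ≤ 72.96.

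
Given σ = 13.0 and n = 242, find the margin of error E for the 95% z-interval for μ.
Margin of error = 1.64

Margin of error = z* · σ/√n
= 1.960 · 13.0/√242
= 1.960 · 13.0/15.5563
= 1.64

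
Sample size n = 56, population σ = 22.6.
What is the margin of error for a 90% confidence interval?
Margin of error = 4.97

Margin of error = z* · σ/√n
= 1.645 · 22.6/√56
= 1.645 · 22.6/7.4833
= 4.97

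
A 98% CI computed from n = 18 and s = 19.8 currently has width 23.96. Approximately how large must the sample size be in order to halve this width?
n ≈ 72

CI width ∝ 1/√n
To reduce width by factor 2, need √n to grow by 2 → need 2² = 4 times as many samples.

Current: n = 18, width = 23.96
New: n = 72, width ≈ 11.11

Width reduced by factor of 23.96/11.11 = 2.16.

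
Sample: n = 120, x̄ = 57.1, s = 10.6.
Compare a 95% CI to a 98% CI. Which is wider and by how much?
98% CI is wider by 0.73

df = 119
95% CI: t* = 1.980, (55.18, 59.02), width = 2 · t* · s/√n = 3.83
98% CI: t* = 2.358, (54.82, 59.38), width = 2 · t* · s/√n = 4.56

The 98% CI is wider by 4.56 - 3.83 = 0.73.
Higher confidence requires a wider interval.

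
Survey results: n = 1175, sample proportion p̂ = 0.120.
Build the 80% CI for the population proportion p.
(0.108, 0.132)

Proportion CI:
SE = √(p̂(1-p̂)/n) = √(0.120 · 0.880 / 1175) = 0.00948

z* = 1.282
Margin = z* · SE = 1.282 · 0.00948 = 0.0122

CI: 0.120 ± 0.0122 = (0.108, 0.132)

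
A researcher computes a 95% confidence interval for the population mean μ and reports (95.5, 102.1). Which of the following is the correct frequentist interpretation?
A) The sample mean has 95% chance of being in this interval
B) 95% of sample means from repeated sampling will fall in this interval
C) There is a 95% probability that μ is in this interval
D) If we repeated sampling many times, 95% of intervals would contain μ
D

A) Wrong — x̄ is observed and sits in the interval by construction.
B) Wrong — coverage applies to intervals containing μ, not to future x̄ values.
C) Wrong — μ is fixed; the randomness lives in the interval, not in μ.
D) Correct — this is the frequentist long-run coverage interpretation.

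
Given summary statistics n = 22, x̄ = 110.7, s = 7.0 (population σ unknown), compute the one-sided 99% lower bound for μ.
μ ≥ 106.94

Lower bound (one-sided):
t* = 2.518 (one-sided for 99%)
Lower bound = x̄ - t* · s/√n = 110.7 - 2.518 · 7.0/√22 = 106.94

We are 99% confident that μ ≥ 106.94.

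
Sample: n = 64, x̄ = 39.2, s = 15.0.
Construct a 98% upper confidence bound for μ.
μ ≤ 43.13

Upper bound (one-sided):
t* = 2.097 (one-sided for 98%)
Upper bound = x̄ + t* · s/√n = 39.2 + 2.097 · 15.0/√64 = 43.13

We are 98% confident that μ ≤ 43.13.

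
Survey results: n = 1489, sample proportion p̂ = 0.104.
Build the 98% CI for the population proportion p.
(0.086, 0.122)

Proportion CI:
SE = √(p̂(1-p̂)/n) = √(0.104 · 0.896 / 1489) = 0.00791

z* = 2.326
Margin = z* · SE = 2.326 · 0.00791 = 0.0184

CI: 0.104 ± 0.0184 = (0.086, 0.122)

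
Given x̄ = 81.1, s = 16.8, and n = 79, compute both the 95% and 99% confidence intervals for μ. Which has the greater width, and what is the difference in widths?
99% CI is wider by 2.45

df = 78
95% CI: t* = 1.991, (77.34, 84.86), width = 2 · t* · s/√n = 7.53
99% CI: t* = 2.640, (76.11, 86.09), width = 2 · t* · s/√n = 9.98

The 99% CI is wider by 9.98 - 7.53 = 2.45.
Higher confidence requires a wider interval.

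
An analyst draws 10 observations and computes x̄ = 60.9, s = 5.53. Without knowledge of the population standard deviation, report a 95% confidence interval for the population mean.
(56.94, 64.86)

t-interval (σ unknown):
df = n - 1 = 9
t* = 2.262 for 95% confidence

Margin of error = t* · s/√n = 2.262 · 5.53/√10 = 3.96

CI: (56.94, 64.86)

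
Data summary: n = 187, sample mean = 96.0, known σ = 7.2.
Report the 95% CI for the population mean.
(94.97, 97.03)

z-interval (σ known):
z* = 1.960 for 95% confidence

Margin of error = z* · σ/√n = 1.960 · 7.2/√187 = 1.03

CI: (96.0 - 1.03, 96.0 + 1.03) = (94.97, 97.03)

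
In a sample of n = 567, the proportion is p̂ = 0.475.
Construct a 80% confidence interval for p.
(0.448, 0.502)

Proportion CI:
SE = √(p̂(1-p̂)/n) = √(0.475 · 0.525 / 567) = 0.02097

z* = 1.282
Margin = z* · SE = 1.282 · 0.02097 = 0.0269

CI: 0.475 ± 0.0269 = (0.448, 0.502)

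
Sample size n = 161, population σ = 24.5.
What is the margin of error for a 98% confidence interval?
Margin of error = 4.49

Margin of error = z* · σ/√n
= 2.326 · 24.5/√161
= 2.326 · 24.5/12.6886
= 4.49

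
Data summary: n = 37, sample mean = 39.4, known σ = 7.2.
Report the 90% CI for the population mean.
(37.45, 41.35)

z-interval (σ known):
z* = 1.645 for 90% confidence

Margin of error = z* · σ/√n = 1.645 · 7.2/√37 = 1.95

CI: (39.4 - 1.95, 39.4 + 1.95) = (37.45, 41.35)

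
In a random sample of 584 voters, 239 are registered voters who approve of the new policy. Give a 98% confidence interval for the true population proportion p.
(0.362, 0.457)

Proportion CI:
p̂ = 239/584 = 0.40925
SE = √(p̂(1-p̂)/n) = √(0.40925 · 0.59075 / 584) = 0.02035

z* = 2.326
Margin = z* · SE = 2.326 · 0.02035 = 0.0473

CI: 0.40925 ± 0.0473 = (0.362, 0.457)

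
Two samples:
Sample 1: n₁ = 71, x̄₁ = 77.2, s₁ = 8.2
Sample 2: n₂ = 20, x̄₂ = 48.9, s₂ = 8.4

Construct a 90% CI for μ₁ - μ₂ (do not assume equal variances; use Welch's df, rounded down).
(24.71, 31.89)

Difference: x̄₁ - x̄₂ = 28.30
SE = √(s₁²/n₁ + s₂²/n₂) = √(8.2²/71 + 8.4²/20) = 2.1154
df = 29.98 → 29 (Welch–Satterthwaite, rounded down)
t* = 1.699

CI: 28.30 ± 1.699 · 2.1154 = 28.30 ± 3.59 = (24.71, 31.89)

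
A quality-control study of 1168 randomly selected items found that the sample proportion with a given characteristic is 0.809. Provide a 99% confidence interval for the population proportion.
(0.779, 0.839)

Proportion CI:
SE = √(p̂(1-p̂)/n) = √(0.809 · 0.191 / 1168) = 0.01150

z* = 2.576
Margin = z* · SE = 2.576 · 0.01150 = 0.0296

CI: 0.809 ± 0.0296 = (0.779, 0.839)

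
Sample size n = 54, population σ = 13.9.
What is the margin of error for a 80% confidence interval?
Margin of error = 2.42

Margin of error = z* · σ/√n
= 1.282 · 13.9/√54
= 1.282 · 13.9/7.3485
= 2.42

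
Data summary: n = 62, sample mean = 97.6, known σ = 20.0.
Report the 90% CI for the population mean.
(93.42, 101.78)

z-interval (σ known):
z* = 1.645 for 90% confidence

Margin of error = z* · σ/√n = 1.645 · 20.0/√62 = 4.18

CI: (97.6 - 4.18, 97.6 + 4.18) = (93.42, 101.78)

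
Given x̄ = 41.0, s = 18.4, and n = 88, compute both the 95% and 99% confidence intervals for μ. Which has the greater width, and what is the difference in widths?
99% CI is wider by 2.53

df = 87
95% CI: t* = 1.988, (37.10, 44.90), width = 2 · t* · s/√n = 7.80
99% CI: t* = 2.634, (35.83, 46.17), width = 2 · t* · s/√n = 10.33

The 99% CI is wider by 10.33 - 7.80 = 2.53.
Higher confidence requires a wider interval.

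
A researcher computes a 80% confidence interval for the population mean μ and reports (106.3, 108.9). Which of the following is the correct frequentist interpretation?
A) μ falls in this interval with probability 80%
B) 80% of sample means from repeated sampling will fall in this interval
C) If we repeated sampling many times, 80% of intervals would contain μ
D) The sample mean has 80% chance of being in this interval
C

A) Wrong — μ is fixed; the randomness lives in the interval, not in μ.
B) Wrong — coverage applies to intervals containing μ, not to future x̄ values.
C) Correct — this is the frequentist long-run coverage interpretation.
D) Wrong — x̄ is observed and sits in the interval by construction.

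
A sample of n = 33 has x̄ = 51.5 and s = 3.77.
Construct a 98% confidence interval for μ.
(49.89, 53.11)

t-interval (σ unknown):
df = n - 1 = 32
t* = 2.449 for 98% confidence

Margin of error = t* · s/√n = 2.449 · 3.77/√33 = 1.61

CI: (49.89, 53.11)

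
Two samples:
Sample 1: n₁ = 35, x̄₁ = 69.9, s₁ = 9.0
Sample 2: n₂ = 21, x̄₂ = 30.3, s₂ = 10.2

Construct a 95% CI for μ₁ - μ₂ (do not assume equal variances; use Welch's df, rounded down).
(34.14, 45.06)

Difference: x̄₁ - x̄₂ = 39.60
SE = √(s₁²/n₁ + s₂²/n₂) = √(9.0²/35 + 10.2²/21) = 2.6960
df = 38.15 → 38 (Welch–Satterthwaite, rounded down)
t* = 2.024

CI: 39.60 ± 2.024 · 2.6960 = 39.60 ± 5.46 = (34.14, 45.06)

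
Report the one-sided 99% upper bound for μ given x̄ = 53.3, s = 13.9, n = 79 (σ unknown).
μ ≤ 57.01

Upper bound (one-sided):
t* = 2.375 (one-sided for 99%)
Upper bound = x̄ + t* · s/√n = 53.3 + 2.375 · 13.9/√79 = 57.01

We are 99% confident that μ ≤ 57.01.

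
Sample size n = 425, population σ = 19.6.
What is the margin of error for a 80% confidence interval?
Margin of error = 1.22

Margin of error = z* · σ/√n
= 1.282 · 19.6/√425
= 1.282 · 19.6/20.6155
= 1.22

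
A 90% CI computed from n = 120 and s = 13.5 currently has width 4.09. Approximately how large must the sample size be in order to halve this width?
n ≈ 480

CI width ∝ 1/√n
To reduce width by factor 2, need √n to grow by 2 → need 2² = 4 times as many samples.

Current: n = 120, width = 4.09
New: n = 480, width ≈ 2.03

Width reduced by factor of 4.09/2.03 = 2.01.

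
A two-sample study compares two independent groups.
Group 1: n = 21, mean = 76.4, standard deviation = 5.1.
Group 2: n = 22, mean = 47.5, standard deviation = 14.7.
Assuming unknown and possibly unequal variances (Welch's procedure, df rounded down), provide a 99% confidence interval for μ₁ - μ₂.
(19.66, 38.14)

Difference: x̄₁ - x̄₂ = 28.90
SE = √(s₁²/n₁ + s₂²/n₂) = √(5.1²/21 + 14.7²/22) = 3.3258
df = 26.19 → 26 (Welch–Satterthwaite, rounded down)
t* = 2.779

CI: 28.90 ± 2.779 · 3.3258 = 28.90 ± 9.24 = (19.66, 38.14)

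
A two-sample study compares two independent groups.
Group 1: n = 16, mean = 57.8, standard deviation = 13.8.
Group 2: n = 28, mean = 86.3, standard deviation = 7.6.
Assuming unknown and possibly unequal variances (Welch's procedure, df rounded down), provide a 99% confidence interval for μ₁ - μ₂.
(-39.13, -17.87)

Difference: x̄₁ - x̄₂ = -28.50
SE = √(s₁²/n₁ + s₂²/n₂) = √(13.8²/16 + 7.6²/28) = 3.7370
df = 20.31 → 20 (Welch–Satterthwaite, rounded down)
t* = 2.845

CI: -28.50 ± 2.845 · 3.7370 = -28.50 ± 10.63 = (-39.13, -17.87)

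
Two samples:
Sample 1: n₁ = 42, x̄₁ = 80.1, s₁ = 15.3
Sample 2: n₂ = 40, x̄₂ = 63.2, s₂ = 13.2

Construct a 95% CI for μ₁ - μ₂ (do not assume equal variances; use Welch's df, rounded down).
(10.63, 23.17)

Difference: x̄₁ - x̄₂ = 16.90
SE = √(s₁²/n₁ + s₂²/n₂) = √(15.3²/42 + 13.2²/40) = 3.1511
df = 79.24 → 79 (Welch–Satterthwaite, rounded down)
t* = 1.990

CI: 16.90 ± 1.990 · 3.1511 = 16.90 ± 6.27 = (10.63, 23.17)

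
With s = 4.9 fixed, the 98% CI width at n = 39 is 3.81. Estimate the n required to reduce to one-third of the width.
n ≈ 351

CI width ∝ 1/√n
To reduce width by factor 3, need √n to grow by 3 → need 3² = 9 times as many samples.

Current: n = 39, width = 3.81
New: n = 351, width ≈ 1.22

Width reduced by factor of 3.81/1.22 = 3.12.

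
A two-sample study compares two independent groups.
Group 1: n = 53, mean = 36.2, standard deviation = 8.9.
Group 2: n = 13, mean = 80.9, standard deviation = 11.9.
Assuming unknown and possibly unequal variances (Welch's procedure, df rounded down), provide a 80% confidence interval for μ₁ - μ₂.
(-49.42, -39.98)

Difference: x̄₁ - x̄₂ = -44.70
SE = √(s₁²/n₁ + s₂²/n₂) = √(8.9²/53 + 11.9²/13) = 3.5196
df = 15.45 → 15 (Welch–Satterthwaite, rounded down)
t* = 1.341

CI: -44.70 ± 1.341 · 3.5196 = -44.70 ± 4.72 = (-49.42, -39.98)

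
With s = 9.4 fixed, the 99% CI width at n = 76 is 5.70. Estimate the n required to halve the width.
n ≈ 304

CI width ∝ 1/√n
To reduce width by factor 2, need √n to grow by 2 → need 2² = 4 times as many samples.

Current: n = 76, width = 5.70
New: n = 304, width ≈ 2.79

Width reduced by factor of 5.70/2.79 = 2.04.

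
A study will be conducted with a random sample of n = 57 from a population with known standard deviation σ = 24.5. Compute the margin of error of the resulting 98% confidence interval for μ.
Margin of error = 7.55

Margin of error = z* · σ/√n
= 2.326 · 24.5/√57
= 2.326 · 24.5/7.5498
= 7.55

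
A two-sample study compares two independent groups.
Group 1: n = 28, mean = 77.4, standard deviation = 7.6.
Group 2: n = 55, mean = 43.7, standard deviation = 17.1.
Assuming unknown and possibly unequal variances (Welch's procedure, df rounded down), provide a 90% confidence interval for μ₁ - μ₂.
(29.18, 38.22)

Difference: x̄₁ - x̄₂ = 33.70
SE = √(s₁²/n₁ + s₂²/n₂) = √(7.6²/28 + 17.1²/55) = 2.7165
df = 79.96 → 79 (Welch–Satterthwaite, rounded down)
t* = 1.664

CI: 33.70 ± 1.664 · 2.7165 = 33.70 ± 4.52 = (29.18, 38.22)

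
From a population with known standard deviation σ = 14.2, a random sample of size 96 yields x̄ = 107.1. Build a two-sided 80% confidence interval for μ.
(105.24, 108.96)

z-interval (σ known):
z* = 1.282 for 80% confidence

Margin of error = z* · σ/√n = 1.282 · 14.2/√96 = 1.86

CI: (107.1 - 1.86, 107.1 + 1.86) = (105.24, 108.96)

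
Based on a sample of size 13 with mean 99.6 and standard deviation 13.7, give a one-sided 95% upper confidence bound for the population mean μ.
μ ≤ 106.37

Upper bound (one-sided):
t* = 1.782 (one-sided for 95%)
Upper bound = x̄ + t* · s/√n = 99.6 + 1.782 · 13.7/√13 = 106.37

We are 95% confident that μ ≤ 106.37.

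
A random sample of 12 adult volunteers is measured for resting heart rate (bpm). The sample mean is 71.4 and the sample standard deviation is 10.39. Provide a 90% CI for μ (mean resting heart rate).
(66.01, 76.79)

t-interval (σ unknown):
df = n - 1 = 11
t* = 1.796 for 90% confidence

Margin of error = t* · s/√n = 1.796 · 10.39/√12 = 5.39

CI: (66.01, 76.79)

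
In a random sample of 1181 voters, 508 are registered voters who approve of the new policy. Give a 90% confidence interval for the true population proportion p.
(0.406, 0.454)

Proportion CI:
p̂ = 508/1181 = 0.43014
SE = √(p̂(1-p̂)/n) = √(0.43014 · 0.56986 / 1181) = 0.01441

z* = 1.645
Margin = z* · SE = 1.645 · 0.01441 = 0.0237

CI: 0.43014 ± 0.0237 = (0.406, 0.454)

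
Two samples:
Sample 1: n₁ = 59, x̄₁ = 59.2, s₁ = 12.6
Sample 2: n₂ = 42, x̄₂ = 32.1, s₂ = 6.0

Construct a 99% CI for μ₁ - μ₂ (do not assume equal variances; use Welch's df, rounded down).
(22.14, 32.06)

Difference: x̄₁ - x̄₂ = 27.10
SE = √(s₁²/n₁ + s₂²/n₂) = √(12.6²/59 + 6.0²/42) = 1.8836
df = 88.18 → 88 (Welch–Satterthwaite, rounded down)
t* = 2.633

CI: 27.10 ± 2.633 · 1.8836 = 27.10 ± 4.96 = (22.14, 32.06)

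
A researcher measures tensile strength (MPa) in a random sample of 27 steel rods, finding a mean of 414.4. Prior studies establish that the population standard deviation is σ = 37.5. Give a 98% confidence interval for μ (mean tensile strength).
(397.61, 431.19)

z-interval (σ known):
z* = 2.326 for 98% confidence

Margin of error = z* · σ/√n = 2.326 · 37.5/√27 = 16.79

CI: (414.4 - 16.79, 414.4 + 16.79) = (397.61, 431.19)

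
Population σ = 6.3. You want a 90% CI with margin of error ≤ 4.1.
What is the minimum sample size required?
n ≥ 7

For margin E ≤ 4.1:
n ≥ (z* · σ / E)²
n ≥ (1.645 · 6.3 / 4.1)²
n ≥ 6.39

Minimum n = 7 (rounding up)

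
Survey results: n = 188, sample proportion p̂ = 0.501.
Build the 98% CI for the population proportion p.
(0.416, 0.586)

Proportion CI:
SE = √(p̂(1-p̂)/n) = √(0.501 · 0.499 / 188) = 0.03647

z* = 2.326
Margin = z* · SE = 2.326 · 0.03647 = 0.0848

CI: 0.501 ± 0.0848 = (0.416, 0.586)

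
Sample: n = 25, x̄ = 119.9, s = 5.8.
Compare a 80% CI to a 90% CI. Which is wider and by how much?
90% CI is wider by 0.91

df = 24
80% CI: t* = 1.318, (118.37, 121.43), width = 2 · t* · s/√n = 3.06
90% CI: t* = 1.711, (117.92, 121.88), width = 2 · t* · s/√n = 3.97

The 90% CI is wider by 3.97 - 3.06 = 0.91.
Higher confidence requires a wider interval.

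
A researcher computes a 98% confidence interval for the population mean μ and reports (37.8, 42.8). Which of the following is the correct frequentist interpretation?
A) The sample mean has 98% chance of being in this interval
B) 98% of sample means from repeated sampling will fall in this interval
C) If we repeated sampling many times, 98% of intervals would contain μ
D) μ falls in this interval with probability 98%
C

A) Wrong — x̄ is observed and sits in the interval by construction.
B) Wrong — coverage applies to intervals containing μ, not to future x̄ values.
C) Correct — this is the frequentist long-run coverage interpretation.
D) Wrong — μ is fixed; the randomness lives in the interval, not in μ.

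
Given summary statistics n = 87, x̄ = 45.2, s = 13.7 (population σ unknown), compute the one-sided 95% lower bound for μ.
μ ≥ 42.76

Lower bound (one-sided):
t* = 1.663 (one-sided for 95%)
Lower bound = x̄ - t* · s/√n = 45.2 - 1.663 · 13.7/√87 = 42.76

We are 95% confident that μ ≥ 42.76.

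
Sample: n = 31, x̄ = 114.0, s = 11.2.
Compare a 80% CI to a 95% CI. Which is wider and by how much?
95% CI is wider by 2.95

df = 30
80% CI: t* = 1.310, (111.36, 116.64), width = 2 · t* · s/√n = 5.27
95% CI: t* = 2.042, (109.89, 118.11), width = 2 · t* · s/√n = 8.22

The 95% CI is wider by 8.22 - 5.27 = 2.95.
Higher confidence requires a wider interval.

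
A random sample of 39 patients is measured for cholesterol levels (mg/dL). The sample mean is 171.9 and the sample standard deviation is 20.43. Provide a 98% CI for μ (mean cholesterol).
(163.95, 179.85)

t-interval (σ unknown):
df = n - 1 = 38
t* = 2.429 for 98% confidence

Margin of error = t* · s/√n = 2.429 · 20.43/√39 = 7.95

CI: (163.95, 179.85)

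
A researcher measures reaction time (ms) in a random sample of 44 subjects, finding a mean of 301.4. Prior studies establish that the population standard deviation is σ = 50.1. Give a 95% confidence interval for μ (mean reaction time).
(286.60, 316.20)

z-interval (σ known):
z* = 1.960 for 95% confidence

Margin of error = z* · σ/√n = 1.960 · 50.1/√44 = 14.80

CI: (301.4 - 14.80, 301.4 + 14.80) = (286.60, 316.20)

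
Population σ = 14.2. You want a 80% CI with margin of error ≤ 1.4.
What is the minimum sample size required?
n ≥ 170

For margin E ≤ 1.4:
n ≥ (z* · σ / E)²
n ≥ (1.282 · 14.2 / 1.4)²
n ≥ 169.08

Minimum n = 170 (rounding up)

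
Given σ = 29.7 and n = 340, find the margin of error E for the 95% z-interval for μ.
Margin of error = 3.16

Margin of error = z* · σ/√n
= 1.960 · 29.7/√340
= 1.960 · 29.7/18.4391
= 3.16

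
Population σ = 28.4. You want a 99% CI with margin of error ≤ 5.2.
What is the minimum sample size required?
n ≥ 198

For margin E ≤ 5.2:
n ≥ (z* · σ / E)²
n ≥ (2.576 · 28.4 / 5.2)²
n ≥ 197.93

Minimum n = 198 (rounding up)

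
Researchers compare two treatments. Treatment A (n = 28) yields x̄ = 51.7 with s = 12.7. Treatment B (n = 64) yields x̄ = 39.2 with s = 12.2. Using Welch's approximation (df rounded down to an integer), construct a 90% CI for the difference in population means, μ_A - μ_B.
(7.73, 17.27)

Difference: x̄₁ - x̄₂ = 12.50
SE = √(s₁²/n₁ + s₂²/n₂) = √(12.7²/28 + 12.2²/64) = 2.8436
df = 49.73 → 49 (Welch–Satterthwaite, rounded down)
t* = 1.677

CI: 12.50 ± 1.677 · 2.8436 = 12.50 ± 4.77 = (7.73, 17.27)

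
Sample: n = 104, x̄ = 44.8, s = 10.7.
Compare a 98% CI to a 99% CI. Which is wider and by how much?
99% CI is wider by 0.55

df = 103
98% CI: t* = 2.363, (42.32, 47.28), width = 2 · t* · s/√n = 4.96
99% CI: t* = 2.624, (42.05, 47.55), width = 2 · t* · s/√n = 5.51

The 99% CI is wider by 5.51 - 4.96 = 0.55.
Higher confidence requires a wider interval.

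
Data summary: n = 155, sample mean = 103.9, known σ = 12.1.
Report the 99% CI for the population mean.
(101.40, 106.40)

z-interval (σ known):
z* = 2.576 for 99% confidence

Margin of error = z* · σ/√n = 2.576 · 12.1/√155 = 2.50

CI: (103.9 - 2.50, 103.9 + 2.50) = (101.40, 106.40)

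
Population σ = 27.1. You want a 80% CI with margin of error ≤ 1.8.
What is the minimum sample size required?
n ≥ 373

For margin E ≤ 1.8:
n ≥ (z* · σ / E)²
n ≥ (1.282 · 27.1 / 1.8)²
n ≥ 372.54

Minimum n = 373 (rounding up)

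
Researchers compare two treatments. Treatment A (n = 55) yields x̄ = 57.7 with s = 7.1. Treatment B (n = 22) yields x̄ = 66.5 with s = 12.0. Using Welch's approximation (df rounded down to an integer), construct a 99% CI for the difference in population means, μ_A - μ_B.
(-16.37, -1.23)

Difference: x̄₁ - x̄₂ = -8.80
SE = √(s₁²/n₁ + s₂²/n₂) = √(7.1²/55 + 12.0²/22) = 2.7317
df = 27.09 → 27 (Welch–Satterthwaite, rounded down)
t* = 2.771

CI: -8.80 ± 2.771 · 2.7317 = -8.80 ± 7.57 = (-16.37, -1.23)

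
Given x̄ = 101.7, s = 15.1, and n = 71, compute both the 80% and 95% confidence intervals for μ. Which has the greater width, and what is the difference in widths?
95% CI is wider by 2.51

df = 70
80% CI: t* = 1.294, (99.38, 104.02), width = 2 · t* · s/√n = 4.64
95% CI: t* = 1.994, (98.13, 105.27), width = 2 · t* · s/√n = 7.15

The 95% CI is wider by 7.15 - 4.64 = 2.51.
Higher confidence requires a wider interval.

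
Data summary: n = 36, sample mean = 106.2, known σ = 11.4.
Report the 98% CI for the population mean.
(101.78, 110.62)

z-interval (σ known):
z* = 2.326 for 98% confidence

Margin of error = z* · σ/√n = 2.326 · 11.4/√36 = 4.42

CI: (106.2 - 4.42, 106.2 + 4.42) = (101.78, 110.62)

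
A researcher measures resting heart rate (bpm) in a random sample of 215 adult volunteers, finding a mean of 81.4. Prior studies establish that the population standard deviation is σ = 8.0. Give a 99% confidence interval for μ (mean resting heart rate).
(79.99, 82.81)

z-interval (σ known):
z* = 2.576 for 99% confidence

Margin of error = z* · σ/√n = 2.576 · 8.0/√215 = 1.41

CI: (81.4 - 1.41, 81.4 + 1.41) = (79.99, 82.81)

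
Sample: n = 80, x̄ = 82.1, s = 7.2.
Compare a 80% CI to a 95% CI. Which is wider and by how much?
95% CI is wider by 1.12

df = 79
80% CI: t* = 1.292, (81.06, 83.14), width = 2 · t* · s/√n = 2.08
95% CI: t* = 1.990, (80.50, 83.70), width = 2 · t* · s/√n = 3.20

The 95% CI is wider by 3.20 - 2.08 = 1.12.
Higher confidence requires a wider interval.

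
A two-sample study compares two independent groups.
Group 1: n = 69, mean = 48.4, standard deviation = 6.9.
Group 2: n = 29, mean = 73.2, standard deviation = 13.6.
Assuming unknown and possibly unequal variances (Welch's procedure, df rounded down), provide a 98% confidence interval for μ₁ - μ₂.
(-31.29, -18.31)

Difference: x̄₁ - x̄₂ = -24.80
SE = √(s₁²/n₁ + s₂²/n₂) = √(6.9²/69 + 13.6²/29) = 2.6586
df = 34.22 → 34 (Welch–Satterthwaite, rounded down)
t* = 2.441

CI: -24.80 ± 2.441 · 2.6586 = -24.80 ± 6.49 = (-31.29, -18.31)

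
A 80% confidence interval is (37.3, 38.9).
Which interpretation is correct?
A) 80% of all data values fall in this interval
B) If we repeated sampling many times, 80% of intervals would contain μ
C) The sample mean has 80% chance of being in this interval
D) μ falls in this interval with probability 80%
B

A) Wrong — a CI is about the parameter μ, not individual data values.
B) Correct — this is the frequentist long-run coverage interpretation.
C) Wrong — x̄ is observed and sits in the interval by construction.
D) Wrong — μ is fixed; the randomness lives in the interval, not in μ.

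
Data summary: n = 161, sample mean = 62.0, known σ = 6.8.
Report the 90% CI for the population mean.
(61.12, 62.88)

z-interval (σ known):
z* = 1.645 for 90% confidence

Margin of error = z* · σ/√n = 1.645 · 6.8/√161 = 0.88

CI: (62.0 - 0.88, 62.0 + 0.88) = (61.12, 62.88)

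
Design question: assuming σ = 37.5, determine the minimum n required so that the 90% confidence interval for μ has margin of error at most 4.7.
n ≥ 173

For margin E ≤ 4.7:
n ≥ (z* · σ / E)²
n ≥ (1.645 · 37.5 / 4.7)²
n ≥ 172.27

Minimum n = 173 (rounding up)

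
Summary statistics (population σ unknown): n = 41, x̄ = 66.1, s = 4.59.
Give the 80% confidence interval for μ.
(65.17, 67.03)

t-interval (σ unknown):
df = n - 1 = 40
t* = 1.303 for 80% confidence

Margin of error = t* · s/√n = 1.303 · 4.59/√41 = 0.93

CI: (65.17, 67.03)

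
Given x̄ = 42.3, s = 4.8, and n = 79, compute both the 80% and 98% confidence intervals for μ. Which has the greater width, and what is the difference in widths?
98% CI is wider by 1.17

df = 78
80% CI: t* = 1.292, (41.60, 43.00), width = 2 · t* · s/√n = 1.40
98% CI: t* = 2.375, (41.02, 43.58), width = 2 · t* · s/√n = 2.57

The 98% CI is wider by 2.57 - 1.40 = 1.17.
Higher confidence requires a wider interval.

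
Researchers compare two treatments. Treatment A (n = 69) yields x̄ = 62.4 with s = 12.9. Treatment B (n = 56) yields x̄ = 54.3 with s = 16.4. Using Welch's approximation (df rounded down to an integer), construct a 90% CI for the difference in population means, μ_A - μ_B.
(3.64, 12.56)

Difference: x̄₁ - x̄₂ = 8.10
SE = √(s₁²/n₁ + s₂²/n₂) = √(12.9²/69 + 16.4²/56) = 2.6860
df = 103.08 → 103 (Welch–Satterthwaite, rounded down)
t* = 1.660

CI: 8.10 ± 1.660 · 2.6860 = 8.10 ± 4.46 = (3.64, 12.56)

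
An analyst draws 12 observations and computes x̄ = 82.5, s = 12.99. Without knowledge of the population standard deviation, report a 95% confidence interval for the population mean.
(74.25, 90.75)

t-interval (σ unknown):
df = n - 1 = 11
t* = 2.201 for 95% confidence

Margin of error = t* · s/√n = 2.201 · 12.99/√12 = 8.25

CI: (74.25, 90.75)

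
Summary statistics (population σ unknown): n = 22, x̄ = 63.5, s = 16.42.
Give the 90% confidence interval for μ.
(57.48, 69.52)

t-interval (σ unknown):
df = n - 1 = 21
t* = 1.721 for 90% confidence

Margin of error = t* · s/√n = 1.721 · 16.42/√22 = 6.02

CI: (57.48, 69.52)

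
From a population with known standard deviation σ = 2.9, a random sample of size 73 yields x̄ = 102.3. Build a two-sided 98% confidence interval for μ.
(101.51, 103.09)

z-interval (σ known):
z* = 2.326 for 98% confidence

Margin of error = z* · σ/√n = 2.326 · 2.9/√73 = 0.79

CI: (102.3 - 0.79, 102.3 + 0.79) = (101.51, 103.09)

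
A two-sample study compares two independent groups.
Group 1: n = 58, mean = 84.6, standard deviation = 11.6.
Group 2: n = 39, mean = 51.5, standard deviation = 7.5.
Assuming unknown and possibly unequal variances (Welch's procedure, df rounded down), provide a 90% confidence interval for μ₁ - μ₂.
(29.88, 36.32)

Difference: x̄₁ - x̄₂ = 33.10
SE = √(s₁²/n₁ + s₂²/n₂) = √(11.6²/58 + 7.5²/39) = 1.9397
df = 94.89 → 94 (Welch–Satterthwaite, rounded down)
t* = 1.661

CI: 33.10 ± 1.661 · 1.9397 = 33.10 ± 3.22 = (29.88, 36.32)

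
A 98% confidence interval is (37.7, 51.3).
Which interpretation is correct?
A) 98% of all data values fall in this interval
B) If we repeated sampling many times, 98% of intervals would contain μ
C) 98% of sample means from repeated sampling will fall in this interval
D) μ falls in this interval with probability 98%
B

A) Wrong — a CI is about the parameter μ, not individual data values.
B) Correct — this is the frequentist long-run coverage interpretation.
C) Wrong — coverage applies to intervals containing μ, not to future x̄ values.
D) Wrong — μ is fixed; the randomness lives in the interval, not in μ.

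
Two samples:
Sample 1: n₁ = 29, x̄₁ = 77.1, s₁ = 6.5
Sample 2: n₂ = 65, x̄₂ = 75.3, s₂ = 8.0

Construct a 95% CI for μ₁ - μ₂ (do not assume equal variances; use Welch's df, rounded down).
(-1.32, 4.92)

Difference: x̄₁ - x̄₂ = 1.80
SE = √(s₁²/n₁ + s₂²/n₂) = √(6.5²/29 + 8.0²/65) = 1.5625
df = 65.54 → 65 (Welch–Satterthwaite, rounded down)
t* = 1.997

CI: 1.80 ± 1.997 · 1.5625 = 1.80 ± 3.12 = (-1.32, 4.92)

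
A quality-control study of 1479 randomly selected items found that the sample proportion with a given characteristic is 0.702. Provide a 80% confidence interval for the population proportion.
(0.687, 0.717)

Proportion CI:
SE = √(p̂(1-p̂)/n) = √(0.702 · 0.298 / 1479) = 0.01189

z* = 1.282
Margin = z* · SE = 1.282 · 0.01189 = 0.0152

CI: 0.702 ± 0.0152 = (0.687, 0.717)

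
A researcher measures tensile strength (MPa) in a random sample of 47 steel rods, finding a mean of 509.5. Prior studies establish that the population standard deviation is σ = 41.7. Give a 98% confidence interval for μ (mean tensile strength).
(495.35, 523.65)

z-interval (σ known):
z* = 2.326 for 98% confidence

Margin of error = z* · σ/√n = 2.326 · 41.7/√47 = 14.15

CI: (509.5 - 14.15, 509.5 + 14.15) = (495.35, 523.65)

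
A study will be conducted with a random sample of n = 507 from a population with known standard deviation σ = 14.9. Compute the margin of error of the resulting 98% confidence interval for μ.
Margin of error = 1.54

Margin of error = z* · σ/√n
= 2.326 · 14.9/√507
= 2.326 · 14.9/22.5167
= 1.54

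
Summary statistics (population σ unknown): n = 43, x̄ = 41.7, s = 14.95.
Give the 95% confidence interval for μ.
(37.10, 46.30)

t-interval (σ unknown):
df = n - 1 = 42
t* = 2.018 for 95% confidence

Margin of error = t* · s/√n = 2.018 · 14.95/√43 = 4.60

CI: (37.10, 46.30)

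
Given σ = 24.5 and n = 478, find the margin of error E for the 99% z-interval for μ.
Margin of error = 2.89

Margin of error = z* · σ/√n
= 2.576 · 24.5/√478
= 2.576 · 24.5/21.8632
= 2.89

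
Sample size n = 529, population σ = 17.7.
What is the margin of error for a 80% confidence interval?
Margin of error = 0.99

Margin of error = z* · σ/√n
= 1.282 · 17.7/√529
= 1.282 · 17.7/23.0000
= 0.99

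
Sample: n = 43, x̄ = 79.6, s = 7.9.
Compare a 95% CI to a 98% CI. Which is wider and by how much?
98% CI is wider by 0.97

df = 42
95% CI: t* = 2.018, (77.17, 82.03), width = 2 · t* · s/√n = 4.86
98% CI: t* = 2.418, (76.69, 82.51), width = 2 · t* · s/√n = 5.83

The 98% CI is wider by 5.83 - 4.86 = 0.97.
Higher confidence requires a wider interval.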